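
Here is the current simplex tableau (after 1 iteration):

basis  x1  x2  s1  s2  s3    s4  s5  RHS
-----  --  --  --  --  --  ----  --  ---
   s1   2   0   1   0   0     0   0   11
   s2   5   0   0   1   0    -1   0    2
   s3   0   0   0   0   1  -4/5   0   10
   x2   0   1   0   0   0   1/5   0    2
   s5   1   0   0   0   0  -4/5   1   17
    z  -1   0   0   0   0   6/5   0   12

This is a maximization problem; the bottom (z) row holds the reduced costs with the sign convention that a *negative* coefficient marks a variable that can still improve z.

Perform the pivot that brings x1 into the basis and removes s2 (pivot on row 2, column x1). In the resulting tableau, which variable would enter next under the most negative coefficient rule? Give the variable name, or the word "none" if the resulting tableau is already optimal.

none

Pivot element 5. New z-row = old z-row − (-1)·(row 2/5).
Updated z-row coefficients: x1: 0, x2: 0, s1: 0, s2: 1/5, s3: 0, s4: 1, s5: 0.
No coefficient is strictly negative; the tableau after this pivot is optimal.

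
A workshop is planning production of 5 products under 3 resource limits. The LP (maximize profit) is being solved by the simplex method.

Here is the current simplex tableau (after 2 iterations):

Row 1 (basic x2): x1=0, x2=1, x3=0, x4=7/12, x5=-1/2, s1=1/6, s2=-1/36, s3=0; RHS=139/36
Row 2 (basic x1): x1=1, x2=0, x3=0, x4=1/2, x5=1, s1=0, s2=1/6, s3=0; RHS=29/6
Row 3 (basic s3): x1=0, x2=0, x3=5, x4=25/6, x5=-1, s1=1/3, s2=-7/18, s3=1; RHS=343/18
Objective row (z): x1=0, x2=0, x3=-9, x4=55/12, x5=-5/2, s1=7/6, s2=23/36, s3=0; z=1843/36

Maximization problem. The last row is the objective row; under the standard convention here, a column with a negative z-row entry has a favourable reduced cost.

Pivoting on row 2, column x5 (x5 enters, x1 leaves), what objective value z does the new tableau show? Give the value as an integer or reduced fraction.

Minimum ratio for x5: (29/6)/1 = 29/6.
z changes by −(z-row coeff of x5)·ratio = −(-5/2)·(29/6) = 145/12.
New z = 1843/36 + (145/12) = 1139/18.

1139/18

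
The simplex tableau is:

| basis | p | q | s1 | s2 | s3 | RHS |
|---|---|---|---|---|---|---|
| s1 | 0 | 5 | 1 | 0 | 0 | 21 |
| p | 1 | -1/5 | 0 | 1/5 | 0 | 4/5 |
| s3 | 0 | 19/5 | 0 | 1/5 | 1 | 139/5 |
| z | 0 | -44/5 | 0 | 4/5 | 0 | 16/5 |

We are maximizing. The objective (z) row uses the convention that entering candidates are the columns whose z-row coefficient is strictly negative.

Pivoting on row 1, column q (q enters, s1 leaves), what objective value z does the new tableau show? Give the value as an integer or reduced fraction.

1004/25

Minimum ratio for q: 21/5 = 21/5.
z changes by −(z-row coeff of q)·ratio = −(-44/5)·(21/5) = 924/25.
New z = 16/5 + (924/25) = 1004/25.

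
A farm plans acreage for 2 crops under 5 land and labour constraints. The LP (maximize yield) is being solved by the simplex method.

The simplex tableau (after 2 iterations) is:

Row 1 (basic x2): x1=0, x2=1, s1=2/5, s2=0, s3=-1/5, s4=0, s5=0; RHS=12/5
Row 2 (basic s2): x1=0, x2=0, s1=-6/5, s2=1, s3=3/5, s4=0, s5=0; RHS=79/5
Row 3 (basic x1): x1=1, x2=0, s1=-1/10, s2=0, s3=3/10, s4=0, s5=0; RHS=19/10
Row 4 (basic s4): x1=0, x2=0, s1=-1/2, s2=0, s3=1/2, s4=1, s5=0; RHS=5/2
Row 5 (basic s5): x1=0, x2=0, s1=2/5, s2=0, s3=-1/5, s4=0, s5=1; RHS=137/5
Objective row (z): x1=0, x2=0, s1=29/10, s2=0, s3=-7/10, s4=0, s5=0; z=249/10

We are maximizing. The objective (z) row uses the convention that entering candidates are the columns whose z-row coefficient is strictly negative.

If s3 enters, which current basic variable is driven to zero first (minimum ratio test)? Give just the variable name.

s4

Ratios: row 1 (x2): entry -1/5 ≤ 0, skip; row 2 (s2): (79/5)/(3/5) = 79/3; row 3 (x1): (19/10)/(3/10) = 19/3; row 4 (s4): (5/2)/(1/2) = 5; row 5 (s5): entry -1/5 ≤ 0, skip.
Minimum ratio 5 is in the s4 row, so s4 leaves.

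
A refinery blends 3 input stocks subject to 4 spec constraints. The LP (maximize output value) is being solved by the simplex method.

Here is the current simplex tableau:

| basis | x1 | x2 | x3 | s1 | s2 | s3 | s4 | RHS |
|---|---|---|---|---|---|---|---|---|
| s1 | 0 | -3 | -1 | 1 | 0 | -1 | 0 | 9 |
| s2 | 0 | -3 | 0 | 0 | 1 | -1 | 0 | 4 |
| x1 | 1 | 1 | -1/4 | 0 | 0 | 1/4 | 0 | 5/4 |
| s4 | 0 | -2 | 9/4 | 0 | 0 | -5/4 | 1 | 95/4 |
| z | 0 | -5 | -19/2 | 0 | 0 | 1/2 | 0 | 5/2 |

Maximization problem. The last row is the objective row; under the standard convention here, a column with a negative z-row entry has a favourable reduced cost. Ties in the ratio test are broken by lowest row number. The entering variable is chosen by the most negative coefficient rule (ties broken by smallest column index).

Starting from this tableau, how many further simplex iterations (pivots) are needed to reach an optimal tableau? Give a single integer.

pivot: x3 in, s4 out → z = 925/9
pivot: x2 in, x1 out → z = 170
pivot: s3 in, x2 out → z = 270
No improving column remains; optimal.

3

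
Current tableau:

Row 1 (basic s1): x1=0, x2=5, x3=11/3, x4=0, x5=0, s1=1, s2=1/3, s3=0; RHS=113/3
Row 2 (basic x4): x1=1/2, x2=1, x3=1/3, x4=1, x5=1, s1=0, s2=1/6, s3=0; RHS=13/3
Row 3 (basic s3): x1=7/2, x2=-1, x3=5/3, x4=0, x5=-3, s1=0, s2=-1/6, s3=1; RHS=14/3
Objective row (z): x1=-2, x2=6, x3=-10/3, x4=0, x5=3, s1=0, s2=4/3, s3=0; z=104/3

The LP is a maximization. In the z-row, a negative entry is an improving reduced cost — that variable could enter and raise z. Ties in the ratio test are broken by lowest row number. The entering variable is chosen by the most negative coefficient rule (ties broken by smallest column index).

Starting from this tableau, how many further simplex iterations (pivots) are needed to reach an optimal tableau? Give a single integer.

pivot: x3 in, s3 out → z = 44
pivot: x5 in, x4 out → z = 403/8
No improving column remains; optimal.

2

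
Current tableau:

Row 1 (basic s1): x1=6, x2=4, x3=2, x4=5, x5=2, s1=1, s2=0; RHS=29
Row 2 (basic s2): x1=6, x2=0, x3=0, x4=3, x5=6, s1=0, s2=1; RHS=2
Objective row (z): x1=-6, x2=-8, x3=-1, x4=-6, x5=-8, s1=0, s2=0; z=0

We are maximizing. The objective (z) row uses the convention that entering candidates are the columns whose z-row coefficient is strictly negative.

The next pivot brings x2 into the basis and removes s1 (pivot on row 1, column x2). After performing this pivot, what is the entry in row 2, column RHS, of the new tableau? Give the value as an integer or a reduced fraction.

Pivot element is row 1, column x2: 4.
Normalize row 1: new (row 1, RHS) = 29/4 = 29/4.
row 2 ← row 2 − 0·(new row 1): 2 − 0·(29/4) = 2.

2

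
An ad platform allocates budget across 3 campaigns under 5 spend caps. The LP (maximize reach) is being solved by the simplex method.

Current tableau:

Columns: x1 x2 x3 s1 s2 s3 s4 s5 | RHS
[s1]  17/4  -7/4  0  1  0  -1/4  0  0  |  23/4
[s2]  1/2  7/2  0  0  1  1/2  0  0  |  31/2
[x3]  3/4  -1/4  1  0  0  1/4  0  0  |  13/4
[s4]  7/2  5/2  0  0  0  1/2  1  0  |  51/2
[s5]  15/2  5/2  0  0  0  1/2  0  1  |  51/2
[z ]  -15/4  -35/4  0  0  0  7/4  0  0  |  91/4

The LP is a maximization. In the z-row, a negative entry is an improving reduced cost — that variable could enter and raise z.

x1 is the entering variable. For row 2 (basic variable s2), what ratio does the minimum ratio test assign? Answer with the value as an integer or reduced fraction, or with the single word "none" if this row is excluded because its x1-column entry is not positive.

31

Ratio = RHS / (x1 entry) = (31/2) / (1/2) = 31.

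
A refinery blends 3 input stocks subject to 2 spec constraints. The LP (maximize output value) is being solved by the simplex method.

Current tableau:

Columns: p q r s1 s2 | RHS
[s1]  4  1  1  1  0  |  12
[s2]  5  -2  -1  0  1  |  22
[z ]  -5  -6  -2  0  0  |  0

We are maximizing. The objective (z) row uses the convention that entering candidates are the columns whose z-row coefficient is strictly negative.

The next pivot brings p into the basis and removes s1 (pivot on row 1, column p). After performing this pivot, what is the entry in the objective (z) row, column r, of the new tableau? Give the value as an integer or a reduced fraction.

Pivot element is row 1, column p: 4.
Normalize row 1: new (row 1, r) = 1/4 = 1/4.
z-row ← z-row − (-5)·(new row 1): -2 − (-5)·(1/4) = -3/4.

-3/4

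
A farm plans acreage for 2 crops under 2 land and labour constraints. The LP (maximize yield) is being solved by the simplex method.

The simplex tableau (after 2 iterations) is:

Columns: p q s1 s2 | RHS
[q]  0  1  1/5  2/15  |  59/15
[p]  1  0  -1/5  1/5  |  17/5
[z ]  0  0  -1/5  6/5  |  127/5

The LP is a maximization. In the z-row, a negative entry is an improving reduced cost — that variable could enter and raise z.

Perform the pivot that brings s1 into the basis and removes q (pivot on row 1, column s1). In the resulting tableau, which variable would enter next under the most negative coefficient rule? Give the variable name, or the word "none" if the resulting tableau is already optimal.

none

Pivot element 1/5. New z-row = old z-row − (-1/5)·(row 1/(1/5)).
Updated z-row coefficients: p: 0, q: 1, s1: 0, s2: 4/3.
No coefficient is strictly negative; the tableau after this pivot is optimal.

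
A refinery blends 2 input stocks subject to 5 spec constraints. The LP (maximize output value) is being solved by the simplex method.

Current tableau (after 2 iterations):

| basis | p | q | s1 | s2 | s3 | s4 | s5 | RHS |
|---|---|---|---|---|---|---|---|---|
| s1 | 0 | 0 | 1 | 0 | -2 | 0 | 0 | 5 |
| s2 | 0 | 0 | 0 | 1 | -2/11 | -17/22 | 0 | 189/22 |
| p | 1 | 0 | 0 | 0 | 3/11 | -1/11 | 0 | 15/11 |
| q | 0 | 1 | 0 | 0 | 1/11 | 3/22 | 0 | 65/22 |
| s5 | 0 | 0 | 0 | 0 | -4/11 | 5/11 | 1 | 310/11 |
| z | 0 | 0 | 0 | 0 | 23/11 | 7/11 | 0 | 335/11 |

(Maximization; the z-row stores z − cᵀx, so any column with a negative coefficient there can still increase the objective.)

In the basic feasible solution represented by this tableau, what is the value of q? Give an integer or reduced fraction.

q is basic (row 4); its value is the RHS of that row: 65/22.

65/22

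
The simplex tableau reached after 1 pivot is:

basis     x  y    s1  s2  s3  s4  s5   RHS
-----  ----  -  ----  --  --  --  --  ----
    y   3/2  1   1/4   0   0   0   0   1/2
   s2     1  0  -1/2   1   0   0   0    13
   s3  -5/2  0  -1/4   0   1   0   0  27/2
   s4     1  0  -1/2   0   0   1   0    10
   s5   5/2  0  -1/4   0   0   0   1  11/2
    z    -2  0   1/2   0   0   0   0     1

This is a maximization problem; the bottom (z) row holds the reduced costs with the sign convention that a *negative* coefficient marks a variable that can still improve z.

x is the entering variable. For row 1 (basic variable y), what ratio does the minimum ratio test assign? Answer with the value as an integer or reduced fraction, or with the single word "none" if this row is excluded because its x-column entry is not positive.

1/3

Ratio = RHS / (x entry) = (1/2) / (3/2) = 1/3.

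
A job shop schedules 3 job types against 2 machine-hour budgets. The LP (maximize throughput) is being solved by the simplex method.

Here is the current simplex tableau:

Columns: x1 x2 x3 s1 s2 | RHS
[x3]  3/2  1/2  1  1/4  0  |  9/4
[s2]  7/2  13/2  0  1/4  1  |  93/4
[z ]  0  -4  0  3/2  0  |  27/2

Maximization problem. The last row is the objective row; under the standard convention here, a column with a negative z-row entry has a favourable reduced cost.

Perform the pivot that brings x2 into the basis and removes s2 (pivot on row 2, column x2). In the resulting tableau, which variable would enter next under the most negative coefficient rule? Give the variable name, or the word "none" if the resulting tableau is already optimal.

Pivot element 13/2. New z-row = old z-row − (-4)·(row 2/(13/2)).
Updated z-row coefficients: x1: 28/13, x2: 0, x3: 0, s1: 43/26, s2: 8/13.
No coefficient is strictly negative; the tableau after this pivot is optimal.

none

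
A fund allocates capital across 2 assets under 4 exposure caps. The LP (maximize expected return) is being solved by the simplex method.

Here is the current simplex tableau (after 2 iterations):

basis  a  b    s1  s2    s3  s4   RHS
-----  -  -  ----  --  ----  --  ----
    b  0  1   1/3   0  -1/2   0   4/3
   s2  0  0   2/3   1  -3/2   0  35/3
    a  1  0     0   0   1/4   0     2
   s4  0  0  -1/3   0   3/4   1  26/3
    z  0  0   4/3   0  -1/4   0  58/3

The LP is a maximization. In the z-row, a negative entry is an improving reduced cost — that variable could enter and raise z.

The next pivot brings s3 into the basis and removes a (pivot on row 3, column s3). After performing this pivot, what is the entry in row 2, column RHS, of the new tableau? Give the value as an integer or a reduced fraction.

71/3

Pivot element is row 3, column s3: 1/4.
Normalize row 3: new (row 3, RHS) = 2/(1/4) = 8.
row 2 ← row 2 − (-3/2)·(new row 3): 35/3 − (-3/2)·8 = 71/3.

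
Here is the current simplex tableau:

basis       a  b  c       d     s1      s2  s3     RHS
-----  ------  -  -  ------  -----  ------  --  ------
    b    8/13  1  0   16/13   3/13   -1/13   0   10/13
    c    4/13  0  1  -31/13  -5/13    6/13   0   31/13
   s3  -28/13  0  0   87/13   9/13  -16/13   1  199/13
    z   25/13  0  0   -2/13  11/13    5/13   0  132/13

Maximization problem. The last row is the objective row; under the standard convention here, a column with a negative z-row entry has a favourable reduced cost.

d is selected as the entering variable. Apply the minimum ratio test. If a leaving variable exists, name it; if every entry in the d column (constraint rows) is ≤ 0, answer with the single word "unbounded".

Ratios: row 1 (b): (10/13)/(16/13) = 5/8; row 2 (c): entry -31/13 ≤ 0, skip; row 3 (s3): (199/13)/(87/13) = 199/87.
Minimum ratio is in the b row, so b leaves.

b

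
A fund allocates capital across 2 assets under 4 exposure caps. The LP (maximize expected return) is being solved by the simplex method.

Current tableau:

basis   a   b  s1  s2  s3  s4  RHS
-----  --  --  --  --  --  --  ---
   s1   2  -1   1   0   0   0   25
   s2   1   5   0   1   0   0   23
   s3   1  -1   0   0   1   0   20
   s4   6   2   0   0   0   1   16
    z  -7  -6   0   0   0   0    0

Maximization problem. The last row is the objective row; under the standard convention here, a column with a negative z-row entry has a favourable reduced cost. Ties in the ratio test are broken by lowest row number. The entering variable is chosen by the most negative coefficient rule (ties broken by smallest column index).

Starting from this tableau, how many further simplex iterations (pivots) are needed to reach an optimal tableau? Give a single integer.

2

pivot: a in, s4 out → z = 56/3
pivot: b in, s2 out → z = 485/14
No improving column remains; optimal.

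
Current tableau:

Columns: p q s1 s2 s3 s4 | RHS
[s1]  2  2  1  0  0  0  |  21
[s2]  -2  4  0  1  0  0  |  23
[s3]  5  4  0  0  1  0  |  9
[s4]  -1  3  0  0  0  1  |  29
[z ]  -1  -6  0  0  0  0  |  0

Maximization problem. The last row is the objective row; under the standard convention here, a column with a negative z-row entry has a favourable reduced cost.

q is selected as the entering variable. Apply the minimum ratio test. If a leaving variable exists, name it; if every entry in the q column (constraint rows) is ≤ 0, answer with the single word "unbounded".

s3

Ratios: row 1 (s1): 21/2 = 21/2; row 2 (s2): 23/4 = 23/4; row 3 (s3): 9/4 = 9/4; row 4 (s4): 29/3 = 29/3.
Minimum ratio is in the s3 row, so s3 leaves.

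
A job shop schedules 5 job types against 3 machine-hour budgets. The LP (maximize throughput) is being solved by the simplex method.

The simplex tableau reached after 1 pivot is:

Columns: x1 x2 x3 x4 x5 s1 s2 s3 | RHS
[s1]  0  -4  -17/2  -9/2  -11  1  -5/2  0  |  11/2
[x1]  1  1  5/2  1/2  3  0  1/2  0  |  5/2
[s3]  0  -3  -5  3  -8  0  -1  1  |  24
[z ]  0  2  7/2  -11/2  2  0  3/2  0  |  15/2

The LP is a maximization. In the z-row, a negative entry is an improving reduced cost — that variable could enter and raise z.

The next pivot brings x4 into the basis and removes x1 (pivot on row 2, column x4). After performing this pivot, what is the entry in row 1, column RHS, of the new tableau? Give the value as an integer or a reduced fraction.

28

Pivot element is row 2, column x4: 1/2.
Normalize row 2: new (row 2, RHS) = (5/2)/(1/2) = 5.
row 1 ← row 1 − (-9/2)·(new row 2): 11/2 − (-9/2)·5 = 28.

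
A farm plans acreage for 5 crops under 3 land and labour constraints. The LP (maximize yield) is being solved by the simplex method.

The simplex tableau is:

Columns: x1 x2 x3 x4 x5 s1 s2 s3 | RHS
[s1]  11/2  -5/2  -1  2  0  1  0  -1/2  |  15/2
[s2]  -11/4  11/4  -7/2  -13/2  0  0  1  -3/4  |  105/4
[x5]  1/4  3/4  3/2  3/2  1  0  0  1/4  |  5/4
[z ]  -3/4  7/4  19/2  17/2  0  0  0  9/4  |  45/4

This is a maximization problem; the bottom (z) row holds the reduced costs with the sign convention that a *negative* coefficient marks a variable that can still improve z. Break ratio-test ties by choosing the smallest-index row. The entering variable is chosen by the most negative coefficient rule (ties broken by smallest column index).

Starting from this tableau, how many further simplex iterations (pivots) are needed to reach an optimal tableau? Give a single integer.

pivot: x1 in, s1 out → z = 135/11
No improving column remains; optimal.

1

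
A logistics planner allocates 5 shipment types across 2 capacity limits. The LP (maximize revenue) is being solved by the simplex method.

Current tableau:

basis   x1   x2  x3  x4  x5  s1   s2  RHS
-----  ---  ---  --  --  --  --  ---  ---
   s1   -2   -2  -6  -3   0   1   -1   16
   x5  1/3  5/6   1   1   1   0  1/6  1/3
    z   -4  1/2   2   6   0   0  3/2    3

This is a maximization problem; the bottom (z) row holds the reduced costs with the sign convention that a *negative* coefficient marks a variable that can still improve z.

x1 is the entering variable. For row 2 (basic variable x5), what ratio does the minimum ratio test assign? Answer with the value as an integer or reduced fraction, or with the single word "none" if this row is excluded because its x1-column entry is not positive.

1

Ratio = RHS / (x1 entry) = (1/3) / (1/3) = 1.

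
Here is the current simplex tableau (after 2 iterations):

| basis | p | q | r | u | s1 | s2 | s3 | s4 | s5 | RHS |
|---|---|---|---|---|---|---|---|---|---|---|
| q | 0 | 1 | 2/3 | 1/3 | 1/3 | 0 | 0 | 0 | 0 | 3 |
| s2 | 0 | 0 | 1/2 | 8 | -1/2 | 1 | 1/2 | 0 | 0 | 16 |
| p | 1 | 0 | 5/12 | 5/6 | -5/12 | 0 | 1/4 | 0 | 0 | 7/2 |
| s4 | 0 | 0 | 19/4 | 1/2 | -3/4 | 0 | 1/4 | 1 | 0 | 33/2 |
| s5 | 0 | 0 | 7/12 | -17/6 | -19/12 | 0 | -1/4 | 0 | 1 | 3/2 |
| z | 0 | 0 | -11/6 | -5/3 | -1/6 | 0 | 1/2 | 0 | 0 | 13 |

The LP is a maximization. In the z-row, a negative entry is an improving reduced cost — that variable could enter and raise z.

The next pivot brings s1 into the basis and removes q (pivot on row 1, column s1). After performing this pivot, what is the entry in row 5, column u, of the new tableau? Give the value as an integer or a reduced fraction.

Pivot element is row 1, column s1: 1/3.
Normalize row 1: new (row 1, u) = (1/3)/(1/3) = 1.
row 5 ← row 5 − (-19/12)·(new row 1): -17/6 − (-19/12)·1 = -5/4.

-5/4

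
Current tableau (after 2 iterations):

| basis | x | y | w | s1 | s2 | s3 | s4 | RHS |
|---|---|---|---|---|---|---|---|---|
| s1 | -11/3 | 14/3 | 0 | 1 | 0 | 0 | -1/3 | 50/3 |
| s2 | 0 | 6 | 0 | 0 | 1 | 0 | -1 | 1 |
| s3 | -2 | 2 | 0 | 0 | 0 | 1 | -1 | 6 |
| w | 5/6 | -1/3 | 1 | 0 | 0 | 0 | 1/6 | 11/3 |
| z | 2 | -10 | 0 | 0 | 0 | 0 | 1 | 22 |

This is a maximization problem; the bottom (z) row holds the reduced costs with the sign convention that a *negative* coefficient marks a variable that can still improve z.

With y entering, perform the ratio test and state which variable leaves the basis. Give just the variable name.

Ratios: row 1 (s1): (50/3)/(14/3) = 25/7; row 2 (s2): 1/6 = 1/6; row 3 (s3): 6/2 = 3; row 4 (w): entry -1/3 ≤ 0, skip.
Minimum ratio 1/6 is in the s2 row, so s2 leaves.

s2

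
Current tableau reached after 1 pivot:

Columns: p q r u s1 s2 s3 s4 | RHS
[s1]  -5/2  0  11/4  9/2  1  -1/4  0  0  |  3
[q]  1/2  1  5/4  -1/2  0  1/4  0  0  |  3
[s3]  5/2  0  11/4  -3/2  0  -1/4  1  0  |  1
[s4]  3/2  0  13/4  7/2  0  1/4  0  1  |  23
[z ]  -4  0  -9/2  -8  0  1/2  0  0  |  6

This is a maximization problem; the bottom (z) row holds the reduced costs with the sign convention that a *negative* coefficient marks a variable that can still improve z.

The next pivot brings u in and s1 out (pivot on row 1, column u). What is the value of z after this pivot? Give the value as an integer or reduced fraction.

34/3

Minimum ratio for u: 3/(9/2) = 2/3.
z changes by −(z-row coeff of u)·ratio = −(-8)·(2/3) = 16/3.
New z = 6 + (16/3) = 34/3.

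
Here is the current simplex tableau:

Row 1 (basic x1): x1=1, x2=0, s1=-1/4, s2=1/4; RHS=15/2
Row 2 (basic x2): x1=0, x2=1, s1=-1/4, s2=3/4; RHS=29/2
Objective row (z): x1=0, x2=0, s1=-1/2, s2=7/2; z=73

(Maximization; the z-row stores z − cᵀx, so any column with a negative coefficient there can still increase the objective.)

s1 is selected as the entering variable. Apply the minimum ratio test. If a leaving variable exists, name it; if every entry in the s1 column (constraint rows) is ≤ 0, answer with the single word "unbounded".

s1-column entries: row 1: -1/4, row 2: -1/4. All ≤ 0, so s1 can increase without bound; the LP is unbounded in this direction.

unbounded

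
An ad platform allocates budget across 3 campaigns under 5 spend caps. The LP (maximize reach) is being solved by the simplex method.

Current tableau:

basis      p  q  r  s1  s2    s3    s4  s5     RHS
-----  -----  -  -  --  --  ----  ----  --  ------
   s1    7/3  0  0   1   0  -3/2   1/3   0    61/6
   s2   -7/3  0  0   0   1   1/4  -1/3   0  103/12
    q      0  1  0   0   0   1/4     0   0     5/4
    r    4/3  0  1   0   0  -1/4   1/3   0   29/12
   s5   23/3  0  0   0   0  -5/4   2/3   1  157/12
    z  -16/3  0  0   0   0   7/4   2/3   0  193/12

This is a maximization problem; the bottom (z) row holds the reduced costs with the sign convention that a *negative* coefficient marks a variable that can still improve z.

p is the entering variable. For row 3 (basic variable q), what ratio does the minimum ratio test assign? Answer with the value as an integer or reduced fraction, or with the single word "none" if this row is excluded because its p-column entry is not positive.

The p entry in row 3 is 0 ≤ 0, so this row gives no ratio.

none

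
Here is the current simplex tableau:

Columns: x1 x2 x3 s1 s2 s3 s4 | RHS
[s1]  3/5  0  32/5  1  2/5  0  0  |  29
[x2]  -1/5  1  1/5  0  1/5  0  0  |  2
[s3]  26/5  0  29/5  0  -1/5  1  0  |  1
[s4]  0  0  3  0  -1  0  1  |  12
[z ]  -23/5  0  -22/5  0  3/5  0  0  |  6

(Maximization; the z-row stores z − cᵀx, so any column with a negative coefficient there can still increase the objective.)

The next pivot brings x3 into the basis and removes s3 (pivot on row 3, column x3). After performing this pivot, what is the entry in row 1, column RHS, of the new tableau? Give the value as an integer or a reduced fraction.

809/29

Pivot element is row 3, column x3: 29/5.
Normalize row 3: new (row 3, RHS) = 1/(29/5) = 5/29.
row 1 ← row 1 − (32/5)·(new row 3): 29 − (32/5)·(5/29) = 809/29.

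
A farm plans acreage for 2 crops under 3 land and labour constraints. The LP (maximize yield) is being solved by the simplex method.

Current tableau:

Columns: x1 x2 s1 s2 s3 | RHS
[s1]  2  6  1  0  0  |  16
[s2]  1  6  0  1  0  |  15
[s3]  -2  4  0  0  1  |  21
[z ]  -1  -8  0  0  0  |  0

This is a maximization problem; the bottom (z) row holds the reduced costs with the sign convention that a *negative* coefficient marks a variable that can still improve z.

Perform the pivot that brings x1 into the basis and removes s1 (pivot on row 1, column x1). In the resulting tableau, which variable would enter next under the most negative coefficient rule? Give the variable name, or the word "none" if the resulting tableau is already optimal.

Pivot element 2. New z-row = old z-row − (-1)·(row 1/2).
Updated z-row coefficients: x1: 0, x2: -5, s1: 1/2, s2: 0, s3: 0.
The most negative is -5 in column x2, so x2 would enter next.

x2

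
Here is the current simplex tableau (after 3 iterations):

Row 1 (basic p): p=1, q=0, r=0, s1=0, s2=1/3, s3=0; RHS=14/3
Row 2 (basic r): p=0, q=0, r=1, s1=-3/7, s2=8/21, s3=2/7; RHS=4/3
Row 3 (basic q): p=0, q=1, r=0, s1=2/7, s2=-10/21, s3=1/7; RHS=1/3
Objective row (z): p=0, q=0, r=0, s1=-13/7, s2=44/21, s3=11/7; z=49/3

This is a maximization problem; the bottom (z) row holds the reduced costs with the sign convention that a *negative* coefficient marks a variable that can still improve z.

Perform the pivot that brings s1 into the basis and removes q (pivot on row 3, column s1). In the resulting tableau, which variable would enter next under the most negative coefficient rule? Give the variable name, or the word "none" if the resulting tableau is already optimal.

Pivot element 2/7. New z-row = old z-row − (-13/7)·(row 3/(2/7)).
Updated z-row coefficients: p: 0, q: 13/2, r: 0, s1: 0, s2: -1, s3: 5/2.
The most negative is -1 in column s2, so s2 would enter next.

s2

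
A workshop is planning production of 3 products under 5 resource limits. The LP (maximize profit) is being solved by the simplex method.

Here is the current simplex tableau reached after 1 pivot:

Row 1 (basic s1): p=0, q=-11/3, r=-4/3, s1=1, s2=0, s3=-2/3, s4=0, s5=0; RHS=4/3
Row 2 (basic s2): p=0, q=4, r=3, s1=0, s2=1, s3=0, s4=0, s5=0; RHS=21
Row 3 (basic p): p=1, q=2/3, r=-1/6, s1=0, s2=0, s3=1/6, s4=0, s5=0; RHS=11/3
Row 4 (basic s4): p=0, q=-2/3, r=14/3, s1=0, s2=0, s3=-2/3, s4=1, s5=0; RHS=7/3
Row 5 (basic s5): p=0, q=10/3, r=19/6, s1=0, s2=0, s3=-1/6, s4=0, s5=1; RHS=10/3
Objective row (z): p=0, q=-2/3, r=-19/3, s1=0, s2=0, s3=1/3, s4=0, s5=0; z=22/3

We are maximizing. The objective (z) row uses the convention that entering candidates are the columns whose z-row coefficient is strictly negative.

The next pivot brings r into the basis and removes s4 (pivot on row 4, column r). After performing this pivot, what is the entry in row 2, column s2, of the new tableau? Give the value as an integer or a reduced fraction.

1

Pivot element is row 4, column r: 14/3.
Normalize row 4: new (row 4, s2) = 0/(14/3) = 0.
row 2 ← row 2 − 3·(new row 4): 1 − 3·0 = 1.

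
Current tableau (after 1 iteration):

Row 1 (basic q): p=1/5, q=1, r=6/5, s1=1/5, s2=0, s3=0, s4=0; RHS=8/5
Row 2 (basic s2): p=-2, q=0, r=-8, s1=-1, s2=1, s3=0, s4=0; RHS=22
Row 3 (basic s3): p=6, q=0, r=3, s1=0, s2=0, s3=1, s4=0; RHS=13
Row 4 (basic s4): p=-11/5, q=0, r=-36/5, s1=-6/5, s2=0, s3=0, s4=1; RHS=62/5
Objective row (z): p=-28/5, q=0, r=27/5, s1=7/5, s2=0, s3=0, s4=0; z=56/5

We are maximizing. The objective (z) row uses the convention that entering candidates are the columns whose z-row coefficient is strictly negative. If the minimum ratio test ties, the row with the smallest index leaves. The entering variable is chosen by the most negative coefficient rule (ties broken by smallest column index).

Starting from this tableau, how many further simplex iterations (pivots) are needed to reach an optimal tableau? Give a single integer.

pivot: p in, s3 out → z = 70/3
No improving column remains; optimal.

1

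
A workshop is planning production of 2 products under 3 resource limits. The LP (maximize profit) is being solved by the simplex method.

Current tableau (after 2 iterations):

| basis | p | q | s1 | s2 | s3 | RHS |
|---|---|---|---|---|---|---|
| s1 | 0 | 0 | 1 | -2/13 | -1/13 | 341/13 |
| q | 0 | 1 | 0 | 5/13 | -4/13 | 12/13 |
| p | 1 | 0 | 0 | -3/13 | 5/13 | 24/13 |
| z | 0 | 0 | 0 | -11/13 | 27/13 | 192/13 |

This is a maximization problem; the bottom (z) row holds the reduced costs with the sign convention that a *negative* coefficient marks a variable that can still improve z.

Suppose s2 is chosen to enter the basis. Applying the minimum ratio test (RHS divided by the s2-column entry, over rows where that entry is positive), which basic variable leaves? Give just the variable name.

q

Ratios: row 1 (s1): entry -2/13 ≤ 0, skip; row 2 (q): (12/13)/(5/13) = 12/5; row 3 (p): entry -3/13 ≤ 0, skip.
Minimum ratio 12/5 is in the q row, so q leaves.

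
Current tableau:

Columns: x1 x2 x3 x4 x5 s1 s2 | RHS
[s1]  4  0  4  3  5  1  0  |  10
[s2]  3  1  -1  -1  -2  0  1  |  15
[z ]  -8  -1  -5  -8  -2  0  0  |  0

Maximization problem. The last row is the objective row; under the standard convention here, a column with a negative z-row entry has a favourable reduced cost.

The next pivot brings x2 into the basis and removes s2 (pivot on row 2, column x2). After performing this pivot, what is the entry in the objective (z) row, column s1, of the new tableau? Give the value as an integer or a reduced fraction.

Pivot element is row 2, column x2: 1.
Normalize row 2: new (row 2, s1) = 0/1 = 0.
z-row ← z-row − (-1)·(new row 2): 0 − (-1)·0 = 0.

0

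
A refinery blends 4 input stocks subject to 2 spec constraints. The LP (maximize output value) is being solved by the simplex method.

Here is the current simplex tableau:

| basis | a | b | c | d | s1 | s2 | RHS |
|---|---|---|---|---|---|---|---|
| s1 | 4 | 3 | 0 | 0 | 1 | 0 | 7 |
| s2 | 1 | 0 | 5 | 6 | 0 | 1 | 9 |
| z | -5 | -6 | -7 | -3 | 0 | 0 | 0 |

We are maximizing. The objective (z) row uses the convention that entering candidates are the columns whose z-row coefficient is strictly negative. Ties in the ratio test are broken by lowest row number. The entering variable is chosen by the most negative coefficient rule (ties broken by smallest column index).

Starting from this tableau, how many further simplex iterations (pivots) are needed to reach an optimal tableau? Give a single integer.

pivot: c in, s2 out → z = 63/5
pivot: b in, s1 out → z = 133/5
No improving column remains; optimal.

2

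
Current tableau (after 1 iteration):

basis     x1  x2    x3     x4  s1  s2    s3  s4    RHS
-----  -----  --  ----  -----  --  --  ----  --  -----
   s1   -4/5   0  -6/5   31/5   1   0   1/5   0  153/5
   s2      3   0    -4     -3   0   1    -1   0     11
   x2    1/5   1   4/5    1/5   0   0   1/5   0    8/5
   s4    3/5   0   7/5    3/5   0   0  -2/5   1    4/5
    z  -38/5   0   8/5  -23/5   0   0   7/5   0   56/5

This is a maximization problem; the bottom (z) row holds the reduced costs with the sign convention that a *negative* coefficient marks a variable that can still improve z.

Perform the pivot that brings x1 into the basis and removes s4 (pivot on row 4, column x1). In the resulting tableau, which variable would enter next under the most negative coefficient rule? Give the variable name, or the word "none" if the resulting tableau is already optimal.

s3

Pivot element 3/5. New z-row = old z-row − (-38/5)·(row 4/(3/5)).
Updated z-row coefficients: x1: 0, x2: 0, x3: 58/3, x4: 3, s1: 0, s2: 0, s3: -11/3, s4: 38/3.
The most negative is -11/3 in column s3, so s3 would enter next.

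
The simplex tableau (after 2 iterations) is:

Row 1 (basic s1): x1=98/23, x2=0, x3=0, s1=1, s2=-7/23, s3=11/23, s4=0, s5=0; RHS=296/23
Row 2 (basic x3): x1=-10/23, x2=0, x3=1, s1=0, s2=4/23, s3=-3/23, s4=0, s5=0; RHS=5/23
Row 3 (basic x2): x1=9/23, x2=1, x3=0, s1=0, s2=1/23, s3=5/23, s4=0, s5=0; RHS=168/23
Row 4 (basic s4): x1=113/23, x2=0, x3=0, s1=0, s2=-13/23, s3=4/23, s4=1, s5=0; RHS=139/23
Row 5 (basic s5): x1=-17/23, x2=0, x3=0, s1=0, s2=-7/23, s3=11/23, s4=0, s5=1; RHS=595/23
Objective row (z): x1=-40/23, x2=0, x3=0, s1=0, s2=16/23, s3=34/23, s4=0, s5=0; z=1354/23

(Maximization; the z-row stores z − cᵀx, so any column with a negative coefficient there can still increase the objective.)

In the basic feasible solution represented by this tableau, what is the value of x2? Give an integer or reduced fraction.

x2 is basic (row 3); its value is the RHS of that row: 168/23.

168/23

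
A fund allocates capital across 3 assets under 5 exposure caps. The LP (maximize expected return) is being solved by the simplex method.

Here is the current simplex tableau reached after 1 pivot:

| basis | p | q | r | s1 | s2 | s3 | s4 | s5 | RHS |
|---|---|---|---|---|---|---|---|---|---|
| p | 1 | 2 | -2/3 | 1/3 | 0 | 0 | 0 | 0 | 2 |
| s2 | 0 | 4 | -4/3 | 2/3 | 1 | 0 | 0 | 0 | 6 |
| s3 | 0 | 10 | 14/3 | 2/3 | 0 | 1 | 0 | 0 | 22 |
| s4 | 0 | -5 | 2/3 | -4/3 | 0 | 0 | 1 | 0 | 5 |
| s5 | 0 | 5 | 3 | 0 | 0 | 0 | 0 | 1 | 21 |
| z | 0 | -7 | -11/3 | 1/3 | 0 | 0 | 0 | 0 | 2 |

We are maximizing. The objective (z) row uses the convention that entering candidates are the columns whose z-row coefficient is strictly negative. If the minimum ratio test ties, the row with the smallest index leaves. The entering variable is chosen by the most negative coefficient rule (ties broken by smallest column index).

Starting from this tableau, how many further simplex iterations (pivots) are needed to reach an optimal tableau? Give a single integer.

3

pivot: q in, p out → z = 9
pivot: r in, s3 out → z = 18
pivot: p in, q out → z = 135/7
No improving column remains; optimal.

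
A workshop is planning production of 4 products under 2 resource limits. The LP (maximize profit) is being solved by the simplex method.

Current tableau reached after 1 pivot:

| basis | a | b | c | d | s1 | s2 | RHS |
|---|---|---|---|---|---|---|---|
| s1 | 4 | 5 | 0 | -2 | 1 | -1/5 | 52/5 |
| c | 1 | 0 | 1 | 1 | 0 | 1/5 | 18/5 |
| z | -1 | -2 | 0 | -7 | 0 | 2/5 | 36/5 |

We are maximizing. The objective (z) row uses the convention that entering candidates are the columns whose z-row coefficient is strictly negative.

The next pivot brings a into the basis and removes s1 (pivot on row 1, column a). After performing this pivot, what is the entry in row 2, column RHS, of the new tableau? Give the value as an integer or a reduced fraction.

Pivot element is row 1, column a: 4.
Normalize row 1: new (row 1, RHS) = (52/5)/4 = 13/5.
row 2 ← row 2 − 1·(new row 1): 18/5 − 1·(13/5) = 1.

1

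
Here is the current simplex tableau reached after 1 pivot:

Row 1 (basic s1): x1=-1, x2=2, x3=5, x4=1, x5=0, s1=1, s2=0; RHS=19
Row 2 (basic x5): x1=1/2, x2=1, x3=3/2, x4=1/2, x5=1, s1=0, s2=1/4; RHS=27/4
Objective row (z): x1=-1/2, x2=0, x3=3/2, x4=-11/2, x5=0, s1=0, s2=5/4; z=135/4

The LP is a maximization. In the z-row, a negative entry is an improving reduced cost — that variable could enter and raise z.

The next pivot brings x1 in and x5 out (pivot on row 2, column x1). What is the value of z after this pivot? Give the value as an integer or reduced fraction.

81/2

Minimum ratio for x1: (27/4)/(1/2) = 27/2.
z changes by −(z-row coeff of x1)·ratio = −(-1/2)·(27/2) = 27/4.
New z = 135/4 + (27/4) = 81/2.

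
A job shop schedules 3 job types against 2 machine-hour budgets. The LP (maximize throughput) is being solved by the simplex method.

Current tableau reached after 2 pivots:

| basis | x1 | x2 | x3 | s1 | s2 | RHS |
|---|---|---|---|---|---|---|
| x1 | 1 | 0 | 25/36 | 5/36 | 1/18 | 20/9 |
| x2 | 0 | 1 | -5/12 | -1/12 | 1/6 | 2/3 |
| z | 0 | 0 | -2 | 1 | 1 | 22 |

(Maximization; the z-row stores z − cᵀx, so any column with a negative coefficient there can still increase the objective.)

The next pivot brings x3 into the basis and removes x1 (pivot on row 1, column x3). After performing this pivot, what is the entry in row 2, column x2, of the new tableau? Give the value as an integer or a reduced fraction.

Pivot element is row 1, column x3: 25/36.
Normalize row 1: new (row 1, x2) = 0/(25/36) = 0.
row 2 ← row 2 − (-5/12)·(new row 1): 1 − (-5/12)·0 = 1.

1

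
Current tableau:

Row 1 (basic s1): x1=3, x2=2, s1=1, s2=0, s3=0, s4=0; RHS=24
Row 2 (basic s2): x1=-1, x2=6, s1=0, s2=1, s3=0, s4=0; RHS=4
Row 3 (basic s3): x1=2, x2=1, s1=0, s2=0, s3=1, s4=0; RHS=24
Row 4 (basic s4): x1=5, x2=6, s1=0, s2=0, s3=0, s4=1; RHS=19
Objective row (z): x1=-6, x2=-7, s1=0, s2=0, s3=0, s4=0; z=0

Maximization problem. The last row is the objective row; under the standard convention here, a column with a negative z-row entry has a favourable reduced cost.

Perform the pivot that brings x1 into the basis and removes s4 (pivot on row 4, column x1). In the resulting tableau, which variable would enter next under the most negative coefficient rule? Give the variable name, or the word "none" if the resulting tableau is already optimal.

Pivot element 5. New z-row = old z-row − (-6)·(row 4/5).
Updated z-row coefficients: x1: 0, x2: 1/5, s1: 0, s2: 0, s3: 0, s4: 6/5.
No coefficient is strictly negative; the tableau after this pivot is optimal.

none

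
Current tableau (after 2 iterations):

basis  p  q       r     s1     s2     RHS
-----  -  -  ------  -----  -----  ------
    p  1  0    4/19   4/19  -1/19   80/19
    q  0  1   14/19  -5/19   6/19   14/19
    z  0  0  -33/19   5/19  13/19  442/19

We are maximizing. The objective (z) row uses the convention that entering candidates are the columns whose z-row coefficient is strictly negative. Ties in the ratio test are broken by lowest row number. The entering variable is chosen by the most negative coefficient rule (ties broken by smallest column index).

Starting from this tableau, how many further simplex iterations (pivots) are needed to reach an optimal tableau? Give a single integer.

pivot: r in, q out → z = 25
pivot: s1 in, p out → z = 30
No improving column remains; optimal.

2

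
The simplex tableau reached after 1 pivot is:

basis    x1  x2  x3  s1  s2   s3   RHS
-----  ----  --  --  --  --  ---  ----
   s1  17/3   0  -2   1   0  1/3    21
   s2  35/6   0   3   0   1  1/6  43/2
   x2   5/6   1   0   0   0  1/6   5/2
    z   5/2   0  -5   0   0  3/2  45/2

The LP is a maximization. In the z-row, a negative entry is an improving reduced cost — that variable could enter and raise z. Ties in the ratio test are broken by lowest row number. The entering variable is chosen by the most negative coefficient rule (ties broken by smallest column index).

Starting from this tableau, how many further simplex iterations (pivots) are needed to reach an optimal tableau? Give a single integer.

1

pivot: x3 in, s2 out → z = 175/3
No improving column remains; optimal.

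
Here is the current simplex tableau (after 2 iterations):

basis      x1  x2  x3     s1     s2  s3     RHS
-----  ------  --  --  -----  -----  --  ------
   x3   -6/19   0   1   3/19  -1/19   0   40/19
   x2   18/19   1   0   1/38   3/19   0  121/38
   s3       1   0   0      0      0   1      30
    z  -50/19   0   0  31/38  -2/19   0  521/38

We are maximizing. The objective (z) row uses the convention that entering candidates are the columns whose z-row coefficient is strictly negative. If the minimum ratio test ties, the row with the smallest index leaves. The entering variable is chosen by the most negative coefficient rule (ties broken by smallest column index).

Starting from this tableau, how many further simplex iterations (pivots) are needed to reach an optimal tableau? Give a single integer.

1

pivot: x1 in, x2 out → z = 203/9
No improving column remains; optimal.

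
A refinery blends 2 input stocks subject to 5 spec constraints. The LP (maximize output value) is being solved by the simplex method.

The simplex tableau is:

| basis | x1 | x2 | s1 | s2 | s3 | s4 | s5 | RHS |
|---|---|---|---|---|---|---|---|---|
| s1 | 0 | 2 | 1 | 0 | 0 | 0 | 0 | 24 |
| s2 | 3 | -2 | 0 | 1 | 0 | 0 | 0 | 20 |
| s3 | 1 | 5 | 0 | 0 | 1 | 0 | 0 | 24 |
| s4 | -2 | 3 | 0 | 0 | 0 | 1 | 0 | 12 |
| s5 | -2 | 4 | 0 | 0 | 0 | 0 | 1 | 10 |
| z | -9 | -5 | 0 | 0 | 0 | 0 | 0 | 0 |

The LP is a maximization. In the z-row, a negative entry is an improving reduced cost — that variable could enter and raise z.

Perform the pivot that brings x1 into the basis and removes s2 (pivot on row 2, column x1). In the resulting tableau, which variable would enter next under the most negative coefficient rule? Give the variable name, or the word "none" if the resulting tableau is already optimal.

Pivot element 3. New z-row = old z-row − (-9)·(row 2/3).
Updated z-row coefficients: x1: 0, x2: -11, s1: 0, s2: 3, s3: 0, s4: 0, s5: 0.
The most negative is -11 in column x2, so x2 would enter next.

x2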